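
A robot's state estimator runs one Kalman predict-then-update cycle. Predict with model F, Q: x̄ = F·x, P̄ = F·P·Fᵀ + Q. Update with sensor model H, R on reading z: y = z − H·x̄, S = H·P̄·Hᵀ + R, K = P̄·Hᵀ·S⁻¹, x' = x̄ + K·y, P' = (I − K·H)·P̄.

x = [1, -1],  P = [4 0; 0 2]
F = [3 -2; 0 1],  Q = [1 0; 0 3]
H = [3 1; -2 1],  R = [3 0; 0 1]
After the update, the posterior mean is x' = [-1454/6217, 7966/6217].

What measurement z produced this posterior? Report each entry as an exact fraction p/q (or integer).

x̄ = F·x = [5, -1]
P̄ = F·P·Fᵀ + Q = [45 -4; -4 5]
S = H·P̄·Hᵀ + R = [389 -269; -269 202]
K = P̄·Hᵀ·S⁻¹ = [1176/6217 -1327/6217; 2083/6217 3174/6217]
x' − x̄ = [-32539/6217, 14183/6217] = K·y
y = (KᵀK)⁻¹·Kᵀ·(x' − x̄) = [-13, 13]
z = y + H·x̄ = [-13, 13] + [14, -11] = [1, 2]

z = [1, 2]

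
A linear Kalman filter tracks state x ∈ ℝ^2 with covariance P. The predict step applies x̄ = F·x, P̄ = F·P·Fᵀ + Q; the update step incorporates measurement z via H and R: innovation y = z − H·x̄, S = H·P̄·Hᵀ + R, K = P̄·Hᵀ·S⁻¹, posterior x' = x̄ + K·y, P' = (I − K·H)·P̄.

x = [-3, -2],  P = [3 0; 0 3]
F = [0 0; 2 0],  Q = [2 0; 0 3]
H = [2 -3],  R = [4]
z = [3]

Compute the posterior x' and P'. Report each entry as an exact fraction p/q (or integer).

x' = [-20/49, -69/49]
P' = [278/147 60/49; 60/49 60/49]

x̄ = F·x = [0, -6]
P̄ = F·P·Fᵀ + Q = [2 0; 0 15]
y = z − H·x̄ = [-15]
S = H·P̄·Hᵀ + R = [147]
K = P̄·Hᵀ·S⁻¹ = [4/147; -15/49]
x' = x̄ + K·y = [-20/49, -69/49]
P' = (I − K·H)·P̄ = [278/147 60/49; 60/49 60/49]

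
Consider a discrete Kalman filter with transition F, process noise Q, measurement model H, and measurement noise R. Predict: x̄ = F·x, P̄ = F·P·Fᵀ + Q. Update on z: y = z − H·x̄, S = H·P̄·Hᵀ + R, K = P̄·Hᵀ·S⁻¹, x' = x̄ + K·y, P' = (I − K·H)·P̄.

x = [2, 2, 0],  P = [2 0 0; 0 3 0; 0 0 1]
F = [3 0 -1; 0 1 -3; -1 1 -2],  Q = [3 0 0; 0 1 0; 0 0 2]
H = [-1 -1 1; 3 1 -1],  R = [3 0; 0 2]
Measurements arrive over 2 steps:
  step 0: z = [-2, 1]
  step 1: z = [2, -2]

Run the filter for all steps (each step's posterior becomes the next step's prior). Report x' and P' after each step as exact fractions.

step 0: x' = [293/1160, 1889/1160, 549/580], P' = [547/1160 -769/1160 51/580; -769/1160 13523/1160 5723/580; 51/580 5723/580 2953/290]
step 1: x' = [-68329/235114, -483179/235114, -93380/117557], P' = [176302/352671 -144695/117557 -130478/352671; -144695/117557 2151473/117557 1728933/117557; -130478/352671 1728933/117557 4794637/352671]

step 0: x̄ = F·x = [6, 2, 0]
step 0: P̄ = F·P·Fᵀ + Q = [22 3 -4; 3 13 9; -4 9 11]
step 0: y = z − H·x̄ = [6, -19]
step 0: S = H·P̄·Hᵀ + R = [45 -100; -100 248]
step 0: K = P̄·Hᵀ·S⁻¹ = [27/290 77/232; -109/290 -23/232; 11/145 -3/116]
step 0: x' = x̄ + K·y = [293/1160, 1889/1160, 549/580]
step 0: P' = (I − K·H)·P̄ = [547/1160 -769/1160 51/580; -769/1160 13523/1160 5723/580; 51/580 5723/580 2953/290]
step 1: x̄ = F·x = [-219/1160, -281/232, -15/29]
step 1: P̄ = F·P·Fᵀ + Q = [19603/1160 4153/232 193/29; 4153/232 10463/232 706/29; 193/29 706/29 495/29]
step 1: y = z − H·x̄ = [162/145, -429/580]
step 1: S = H·P̄·Hᵀ + R = [8101/145 -15828/145; -15828/145 68163/290]
step 1: K = P̄·Hᵀ·S⁻¹ = [14145/117557 225299/705342; -92615/117557 -11545/235114; -29076/117557 364/352671]
step 1: x' = x̄ + K·y = [-68329/235114, -483179/235114, -93380/117557]
step 1: P' = (I − K·H)·P̄ = [176302/352671 -144695/117557 -130478/352671; -144695/117557 2151473/117557 1728933/117557; -130478/352671 1728933/117557 4794637/352671]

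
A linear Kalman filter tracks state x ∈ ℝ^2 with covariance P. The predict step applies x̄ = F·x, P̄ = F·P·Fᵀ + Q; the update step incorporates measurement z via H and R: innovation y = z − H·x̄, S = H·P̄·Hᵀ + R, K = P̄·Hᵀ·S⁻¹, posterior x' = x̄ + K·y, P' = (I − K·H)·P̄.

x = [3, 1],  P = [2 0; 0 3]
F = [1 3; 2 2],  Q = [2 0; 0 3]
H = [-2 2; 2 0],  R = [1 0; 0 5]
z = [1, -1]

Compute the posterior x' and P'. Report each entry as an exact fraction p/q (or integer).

x' = [-394/3993, 2030/3993]
P' = [4735/3993 4690/3993; 4690/3993 5611/3993]

x̄ = F·x = [6, 8]
P̄ = F·P·Fᵀ + Q = [31 22; 22 23]
y = z − H·x̄ = [-3, -13]
S = H·P̄·Hᵀ + R = [41 -36; -36 129]
K = P̄·Hᵀ·S⁻¹ = [-30/1331 1894/3993; 614/1331 1876/3993]
x' = x̄ + K·y = [-394/3993, 2030/3993]
P' = (I − K·H)·P̄ = [4735/3993 4690/3993; 4690/3993 5611/3993]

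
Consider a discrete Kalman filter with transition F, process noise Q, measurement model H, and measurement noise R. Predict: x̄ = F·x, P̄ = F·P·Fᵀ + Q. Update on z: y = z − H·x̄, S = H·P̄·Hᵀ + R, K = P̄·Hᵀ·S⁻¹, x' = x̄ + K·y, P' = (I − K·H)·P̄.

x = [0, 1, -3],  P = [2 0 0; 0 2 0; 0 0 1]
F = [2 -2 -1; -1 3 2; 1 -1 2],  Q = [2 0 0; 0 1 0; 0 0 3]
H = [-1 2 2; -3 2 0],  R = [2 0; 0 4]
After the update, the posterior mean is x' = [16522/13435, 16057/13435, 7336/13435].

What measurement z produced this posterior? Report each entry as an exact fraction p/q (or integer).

x̄ = F·x = [1, -3, -7]
P̄ = F·P·Fᵀ + Q = [19 -18 6; -18 25 -4; 6 -4 11]
S = H·P̄·Hᵀ + R = [181 249; 249 491]
K = P̄·Hᵀ·S⁻¹ = [1022/13435 -3063/13435; 1782/13435 1942/13435; 5201/13435 -3349/13435]
x' − x̄ = [3087/13435, 56362/13435, 101381/13435] = K·y
y = (KᵀK)⁻¹·Kᵀ·(x' − x̄) = [24, 7]
z = y + H·x̄ = [24, 7] + [-21, -9] = [3, -2]

z = [3, -2]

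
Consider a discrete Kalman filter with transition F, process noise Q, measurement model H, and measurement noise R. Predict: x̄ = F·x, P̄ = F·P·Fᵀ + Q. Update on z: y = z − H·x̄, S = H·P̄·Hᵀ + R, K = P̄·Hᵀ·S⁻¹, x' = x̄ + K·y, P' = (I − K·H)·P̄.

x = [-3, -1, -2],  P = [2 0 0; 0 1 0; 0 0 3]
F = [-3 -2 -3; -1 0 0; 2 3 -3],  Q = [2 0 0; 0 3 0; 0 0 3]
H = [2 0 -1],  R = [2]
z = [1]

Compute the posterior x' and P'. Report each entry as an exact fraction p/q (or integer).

x̄ = F·x = [17, 3, -3]
P̄ = F·P·Fᵀ + Q = [51 6 9; 6 5 -4; 9 -4 47]
y = z − H·x̄ = [-36]
S = H·P̄·Hᵀ + R = [217]
K = P̄·Hᵀ·S⁻¹ = [3/7; 16/217; -29/217]
x' = x̄ + K·y = [11/7, 75/217, 393/217]
P' = (I − K·H)·P̄ = [78/7 -6/7 150/7; -6/7 829/217 -404/217; 150/7 -404/217 9358/217]

x' = [11/7, 75/217, 393/217]
P' = [78/7 -6/7 150/7; -6/7 829/217 -404/217; 150/7 -404/217 9358/217]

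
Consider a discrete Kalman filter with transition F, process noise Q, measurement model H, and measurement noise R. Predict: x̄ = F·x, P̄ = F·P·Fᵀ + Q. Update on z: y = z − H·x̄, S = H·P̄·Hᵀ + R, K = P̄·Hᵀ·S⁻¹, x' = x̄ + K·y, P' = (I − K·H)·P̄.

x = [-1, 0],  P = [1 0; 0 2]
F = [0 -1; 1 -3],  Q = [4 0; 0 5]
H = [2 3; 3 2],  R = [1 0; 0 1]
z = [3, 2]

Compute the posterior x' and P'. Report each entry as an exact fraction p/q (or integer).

x̄ = F·x = [0, -1]
P̄ = F·P·Fᵀ + Q = [6 6; 6 24]
y = z − H·x̄ = [6, 4]
S = H·P̄·Hᵀ + R = [313 258; 258 223]
K = P̄·Hᵀ·S⁻¹ = [-210/647 330/647; 1704/3235 -1014/3235]
x' = x̄ + K·y = [60/647, 2933/3235]
P' = (I − K·H)·P̄ = [282/647 -258/647; -258/647 1428/3235]

x' = [60/647, 2933/3235]
P' = [282/647 -258/647; -258/647 1428/3235]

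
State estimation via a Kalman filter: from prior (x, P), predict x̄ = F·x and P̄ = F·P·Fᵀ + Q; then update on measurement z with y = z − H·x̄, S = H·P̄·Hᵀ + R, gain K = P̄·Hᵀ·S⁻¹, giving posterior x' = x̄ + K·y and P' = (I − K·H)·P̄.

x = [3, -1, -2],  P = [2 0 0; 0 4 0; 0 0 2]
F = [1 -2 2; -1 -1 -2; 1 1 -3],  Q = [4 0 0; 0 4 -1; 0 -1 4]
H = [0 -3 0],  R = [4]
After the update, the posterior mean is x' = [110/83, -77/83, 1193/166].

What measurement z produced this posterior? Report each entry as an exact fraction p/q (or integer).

x̄ = F·x = [1, 2, 8]
P̄ = F·P·Fᵀ + Q = [30 -2 -18; -2 18 5; -18 5 28]
S = H·P̄·Hᵀ + R = [166]
K = P̄·Hᵀ·S⁻¹ = [3/83; -27/83; -15/166]
x' − x̄ = [27/83, -243/83, -135/166] = K·y
y = (KᵀK)⁻¹·Kᵀ·(x' − x̄) = [9]
z = y + H·x̄ = [9] + [-6] = [3]

z = [3]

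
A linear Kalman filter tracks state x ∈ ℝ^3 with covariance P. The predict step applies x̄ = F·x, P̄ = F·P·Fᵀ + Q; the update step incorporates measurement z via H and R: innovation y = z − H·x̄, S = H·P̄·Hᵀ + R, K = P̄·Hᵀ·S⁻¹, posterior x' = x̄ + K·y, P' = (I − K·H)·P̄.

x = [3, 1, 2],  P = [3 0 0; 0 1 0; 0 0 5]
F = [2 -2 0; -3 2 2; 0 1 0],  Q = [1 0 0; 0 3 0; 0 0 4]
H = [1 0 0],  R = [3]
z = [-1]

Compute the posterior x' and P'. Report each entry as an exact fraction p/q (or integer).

x' = [-1/4, 5/2, 3/2]
P' = [51/20 -33/10 -3/10; -33/10 149/5 -1/5; -3/10 -1/5 24/5]

x̄ = F·x = [4, -3, 1]
P̄ = F·P·Fᵀ + Q = [17 -22 -2; -22 54 2; -2 2 5]
y = z − H·x̄ = [-5]
S = H·P̄·Hᵀ + R = [20]
K = P̄·Hᵀ·S⁻¹ = [17/20; -11/10; -1/10]
x' = x̄ + K·y = [-1/4, 5/2, 3/2]
P' = (I − K·H)·P̄ = [51/20 -33/10 -3/10; -33/10 149/5 -1/5; -3/10 -1/5 24/5]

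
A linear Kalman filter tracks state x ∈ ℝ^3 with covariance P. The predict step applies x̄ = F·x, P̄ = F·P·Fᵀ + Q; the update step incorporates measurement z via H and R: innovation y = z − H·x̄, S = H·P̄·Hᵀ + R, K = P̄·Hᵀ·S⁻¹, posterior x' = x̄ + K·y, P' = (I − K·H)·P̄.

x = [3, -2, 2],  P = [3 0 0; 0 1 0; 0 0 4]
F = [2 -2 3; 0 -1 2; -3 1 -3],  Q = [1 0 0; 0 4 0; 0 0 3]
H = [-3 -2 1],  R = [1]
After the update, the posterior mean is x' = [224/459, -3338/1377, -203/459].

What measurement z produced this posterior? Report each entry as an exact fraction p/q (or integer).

z = [3]

x̄ = F·x = [16, 6, -17]
P̄ = F·P·Fᵀ + Q = [53 26 -56; 26 21 -25; -56 -25 67]
S = H·P̄·Hᵀ + R = [1377]
K = P̄·Hᵀ·S⁻¹ = [-89/459; -145/1377; 95/459]
x' − x̄ = [-7120/459, -11600/1377, 7600/459] = K·y
y = (KᵀK)⁻¹·Kᵀ·(x' − x̄) = [80]
z = y + H·x̄ = [80] + [-77] = [3]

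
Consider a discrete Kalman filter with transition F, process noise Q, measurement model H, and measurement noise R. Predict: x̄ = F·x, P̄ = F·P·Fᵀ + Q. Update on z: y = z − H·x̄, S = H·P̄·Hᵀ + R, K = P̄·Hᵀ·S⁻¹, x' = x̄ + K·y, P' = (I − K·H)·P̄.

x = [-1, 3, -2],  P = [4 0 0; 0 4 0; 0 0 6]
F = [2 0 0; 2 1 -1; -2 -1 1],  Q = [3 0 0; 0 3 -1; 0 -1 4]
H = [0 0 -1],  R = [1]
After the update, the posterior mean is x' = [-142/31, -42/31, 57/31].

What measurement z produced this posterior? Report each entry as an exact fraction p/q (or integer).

z = [-2]

x̄ = F·x = [-2, 3, -3]
P̄ = F·P·Fᵀ + Q = [19 16 -16; 16 29 -27; -16 -27 30]
S = H·P̄·Hᵀ + R = [31]
K = P̄·Hᵀ·S⁻¹ = [16/31; 27/31; -30/31]
x' − x̄ = [-80/31, -135/31, 150/31] = K·y
y = (KᵀK)⁻¹·Kᵀ·(x' − x̄) = [-5]
z = y + H·x̄ = [-5] + [3] = [-2]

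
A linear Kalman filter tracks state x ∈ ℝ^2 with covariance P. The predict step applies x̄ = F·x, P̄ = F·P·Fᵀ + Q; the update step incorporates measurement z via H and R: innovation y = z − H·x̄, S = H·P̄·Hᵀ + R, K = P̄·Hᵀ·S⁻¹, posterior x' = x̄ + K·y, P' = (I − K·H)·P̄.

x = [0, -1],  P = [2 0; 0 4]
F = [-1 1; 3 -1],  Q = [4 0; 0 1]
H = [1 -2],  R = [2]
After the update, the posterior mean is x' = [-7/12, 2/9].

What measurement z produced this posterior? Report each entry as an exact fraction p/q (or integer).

z = [-1]

x̄ = F·x = [-1, 1]
P̄ = F·P·Fᵀ + Q = [10 -10; -10 23]
S = H·P̄·Hᵀ + R = [144]
K = P̄·Hᵀ·S⁻¹ = [5/24; -7/18]
x' − x̄ = [5/12, -7/9] = K·y
y = (KᵀK)⁻¹·Kᵀ·(x' − x̄) = [2]
z = y + H·x̄ = [2] + [-3] = [-1]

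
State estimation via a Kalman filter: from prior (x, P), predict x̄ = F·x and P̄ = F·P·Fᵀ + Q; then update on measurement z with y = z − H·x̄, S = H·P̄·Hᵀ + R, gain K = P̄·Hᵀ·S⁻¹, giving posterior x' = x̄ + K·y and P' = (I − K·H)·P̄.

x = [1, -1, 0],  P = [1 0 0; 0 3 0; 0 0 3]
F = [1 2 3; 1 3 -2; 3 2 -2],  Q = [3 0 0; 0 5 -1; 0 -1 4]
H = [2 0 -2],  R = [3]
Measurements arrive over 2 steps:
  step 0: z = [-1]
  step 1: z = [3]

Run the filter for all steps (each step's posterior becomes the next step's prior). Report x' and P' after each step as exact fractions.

step 0: x' = [-71/347, -880/347, 107/347], P' = [6457/347 6051/347 6319/347; 6051/347 11771/347 6144/347; 6319/347 6144/347 6439/347]
step 1: x' = [-1307152/252449, -2192519/252449, -1686295/252449], P' = [26578581/252449 29254877/252449 26231694/252449; 29254877/252449 41408895/252449 29147573/252449; 26231694/252449 29147573/252449 26073363/252449]

step 0: x̄ = F·x = [-1, -2, 1]
step 0: P̄ = F·P·Fᵀ + Q = [43 1 -3; 1 45 32; -3 32 37]
step 0: y = z − H·x̄ = [3]
step 0: S = H·P̄·Hᵀ + R = [347]
step 0: K = P̄·Hᵀ·S⁻¹ = [92/347; -62/347; -80/347]
step 0: x' = x̄ + K·y = [-71/347, -880/347, 107/347]
step 0: P' = (I − K·H)·P̄ = [6457/347 6051/347 6319/347; 6051/347 11771/347 6144/347; 6319/347 6144/347 6439/347]
step 1: x̄ = F·x = [-1510/347, -2925/347, -2187/347]
step 1: P̄ = F·P·Fᵀ + Q = [248379/347 105743/347 132750/347; 105743/347 77189/347 69975/347; 132750/347 69975/347 79973/347]
step 1: y = z − H·x̄ = [-313/347]
step 1: S = H·P̄·Hᵀ + R = [252449/347]
step 1: K = P̄·Hᵀ·S⁻¹ = [231258/252449; 71536/252449; 105554/252449]
step 1: x' = x̄ + K·y = [-1307152/252449, -2192519/252449, -1686295/252449]
step 1: P' = (I − K·H)·P̄ = [26578581/252449 29254877/252449 26231694/252449; 29254877/252449 41408895/252449 29147573/252449; 26231694/252449 29147573/252449 26073363/252449]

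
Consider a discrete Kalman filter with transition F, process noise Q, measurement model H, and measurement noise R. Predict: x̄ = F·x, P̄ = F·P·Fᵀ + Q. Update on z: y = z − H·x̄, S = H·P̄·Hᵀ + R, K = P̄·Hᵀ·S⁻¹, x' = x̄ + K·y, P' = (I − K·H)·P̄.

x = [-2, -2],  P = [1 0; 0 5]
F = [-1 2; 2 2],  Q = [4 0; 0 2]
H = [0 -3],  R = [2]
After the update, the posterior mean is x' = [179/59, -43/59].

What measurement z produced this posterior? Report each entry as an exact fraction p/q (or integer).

x̄ = F·x = [-2, -8]
P̄ = F·P·Fᵀ + Q = [25 18; 18 26]
S = H·P̄·Hᵀ + R = [236]
K = P̄·Hᵀ·S⁻¹ = [-27/118; -39/118]
x' − x̄ = [297/59, 429/59] = K·y
y = (KᵀK)⁻¹·Kᵀ·(x' − x̄) = [-22]
z = y + H·x̄ = [-22] + [24] = [2]

z = [2]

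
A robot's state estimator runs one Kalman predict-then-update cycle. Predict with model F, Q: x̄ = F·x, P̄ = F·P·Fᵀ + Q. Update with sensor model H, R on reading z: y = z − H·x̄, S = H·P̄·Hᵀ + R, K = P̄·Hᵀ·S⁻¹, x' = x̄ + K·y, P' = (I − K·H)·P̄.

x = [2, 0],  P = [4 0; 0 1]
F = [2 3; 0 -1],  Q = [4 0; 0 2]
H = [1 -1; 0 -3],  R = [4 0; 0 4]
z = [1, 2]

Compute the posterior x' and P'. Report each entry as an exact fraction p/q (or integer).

x' = [171/163, -78/163]
P' = [1792/489 44/163; 44/163 60/163]

x̄ = F·x = [4, 0]
P̄ = F·P·Fᵀ + Q = [29 -3; -3 3]
y = z − H·x̄ = [-3, 2]
S = H·P̄·Hᵀ + R = [42 18; 18 31]
K = P̄·Hᵀ·S⁻¹ = [415/489 -33/163; -4/163 -45/163]
x' = x̄ + K·y = [171/163, -78/163]
P' = (I − K·H)·P̄ = [1792/489 44/163; 44/163 60/163]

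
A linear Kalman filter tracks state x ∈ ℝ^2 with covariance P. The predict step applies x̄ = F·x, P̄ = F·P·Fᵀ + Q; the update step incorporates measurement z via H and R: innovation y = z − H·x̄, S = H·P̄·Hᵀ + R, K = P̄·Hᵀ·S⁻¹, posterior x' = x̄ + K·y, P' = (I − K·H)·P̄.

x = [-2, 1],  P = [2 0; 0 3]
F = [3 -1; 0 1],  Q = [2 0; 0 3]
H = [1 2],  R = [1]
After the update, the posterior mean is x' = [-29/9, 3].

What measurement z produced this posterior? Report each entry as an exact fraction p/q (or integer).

x̄ = F·x = [-7, 1]
P̄ = F·P·Fᵀ + Q = [23 -3; -3 6]
S = H·P̄·Hᵀ + R = [36]
K = P̄·Hᵀ·S⁻¹ = [17/36; 1/4]
x' − x̄ = [34/9, 2] = K·y
y = (KᵀK)⁻¹·Kᵀ·(x' − x̄) = [8]
z = y + H·x̄ = [8] + [-5] = [3]

z = [3]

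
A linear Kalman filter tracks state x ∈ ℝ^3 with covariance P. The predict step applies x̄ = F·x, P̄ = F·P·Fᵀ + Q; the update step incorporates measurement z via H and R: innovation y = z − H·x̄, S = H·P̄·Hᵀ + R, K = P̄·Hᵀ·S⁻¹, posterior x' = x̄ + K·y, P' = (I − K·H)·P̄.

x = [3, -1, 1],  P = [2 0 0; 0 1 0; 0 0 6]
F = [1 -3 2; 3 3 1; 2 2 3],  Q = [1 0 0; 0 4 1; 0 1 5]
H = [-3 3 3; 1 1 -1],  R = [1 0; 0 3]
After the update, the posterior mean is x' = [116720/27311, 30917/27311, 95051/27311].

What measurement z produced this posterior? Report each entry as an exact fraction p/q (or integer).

z = [1, 1]

x̄ = F·x = [8, 7, 7]
P̄ = F·P·Fᵀ + Q = [36 9 34; 9 37 37; 34 37 71]
S = H·P̄·Hᵀ + R = [1189 -6; -6 23]
K = P̄·Hᵀ·S⁻¹ = [549/27311 13205/27311; 4539/27311 11871/27311; 5106/27311 1332/27311]
x' − x̄ = [-101768/27311, -160260/27311, -96126/27311] = K·y
y = (KᵀK)⁻¹·Kᵀ·(x' − x̄) = [-17, -7]
z = y + H·x̄ = [-17, -7] + [18, 8] = [1, 1]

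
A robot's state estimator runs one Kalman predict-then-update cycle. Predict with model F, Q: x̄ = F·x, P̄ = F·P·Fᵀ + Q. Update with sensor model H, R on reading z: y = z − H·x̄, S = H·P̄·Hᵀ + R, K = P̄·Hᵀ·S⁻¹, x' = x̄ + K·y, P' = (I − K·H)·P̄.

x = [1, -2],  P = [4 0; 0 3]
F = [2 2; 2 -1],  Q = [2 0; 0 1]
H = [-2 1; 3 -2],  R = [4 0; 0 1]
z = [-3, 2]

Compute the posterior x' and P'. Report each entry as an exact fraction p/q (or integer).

x' = [2491/762, 1489/381]
P' = [2155/381 3260/381; 3260/381 5020/381]

x̄ = F·x = [-2, 4]
P̄ = F·P·Fᵀ + Q = [30 10; 10 20]
y = z − H·x̄ = [-11, 16]
S = H·P̄·Hᵀ + R = [104 -150; -150 231]
K = P̄·Hᵀ·S⁻¹ = [-175/254 -55/381; -125/127 -260/381]
x' = x̄ + K·y = [2491/762, 1489/381]
P' = (I − K·H)·P̄ = [2155/381 3260/381; 3260/381 5020/381]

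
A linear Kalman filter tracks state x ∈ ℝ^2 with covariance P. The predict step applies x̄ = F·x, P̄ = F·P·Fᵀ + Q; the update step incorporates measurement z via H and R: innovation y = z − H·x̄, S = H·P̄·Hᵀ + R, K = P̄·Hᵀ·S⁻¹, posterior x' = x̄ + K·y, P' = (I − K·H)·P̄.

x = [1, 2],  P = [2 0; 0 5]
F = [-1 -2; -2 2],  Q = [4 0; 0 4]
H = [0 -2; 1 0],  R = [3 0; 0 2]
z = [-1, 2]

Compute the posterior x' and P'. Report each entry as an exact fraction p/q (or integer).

x' = [1823/1322, 278/661]
P' = [1191/661 -24/661; -24/661 480/661]

x̄ = F·x = [-5, 2]
P̄ = F·P·Fᵀ + Q = [26 -16; -16 32]
y = z − H·x̄ = [3, 7]
S = H·P̄·Hᵀ + R = [131 32; 32 28]
K = P̄·Hᵀ·S⁻¹ = [16/661 1191/1322; -320/661 -12/661]
x' = x̄ + K·y = [1823/1322, 278/661]
P' = (I − K·H)·P̄ = [1191/661 -24/661; -24/661 480/661]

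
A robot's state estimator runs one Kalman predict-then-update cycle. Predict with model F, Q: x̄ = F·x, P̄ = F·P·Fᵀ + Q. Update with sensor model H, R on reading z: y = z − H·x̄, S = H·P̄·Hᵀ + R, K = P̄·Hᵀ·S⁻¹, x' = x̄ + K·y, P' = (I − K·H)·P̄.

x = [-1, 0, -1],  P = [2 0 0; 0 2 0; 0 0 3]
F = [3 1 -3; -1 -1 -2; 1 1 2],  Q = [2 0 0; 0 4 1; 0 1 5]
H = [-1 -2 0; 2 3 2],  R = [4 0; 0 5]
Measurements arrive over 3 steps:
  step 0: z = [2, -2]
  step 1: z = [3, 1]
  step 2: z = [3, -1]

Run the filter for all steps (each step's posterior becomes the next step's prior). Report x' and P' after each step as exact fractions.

step 0: x̄ = F·x = [0, 3, -3]
step 0: P̄ = F·P·Fᵀ + Q = [49 10 -10; 10 20 -15; -10 -15 21]
step 0: y = z − H·x̄ = [8, -5]
step 0: S = H·P̄·Hᵀ + R = [173 -208; -208 325]
step 0: K = P̄·Hᵀ·S⁻¹ = [3/997 4332/12961; -450/997 -1750/12961; 632/997 4341/12961]
step 0: x' = x̄ + K·y = [-21348/12961, 833/12961, 5140/12961]
step 0: P' = (I − K·H)·P̄ = [169924/12961 -85040/12961 -31534/12961; -85040/12961 54220/12961 -665/12961; -31534/12961 -665/12961 43384/12961]
step 1: x̄ = F·x = [-78631/12961, 10235/12961, -10235/12961]
step 1: P̄ = F·P·Fᵀ + Q = [2061276/12961 130409/12961 -130409/12961; 130409/12961 150648/12961 -85843/12961; -130409/12961 -85843/12961 163609/12961]
step 1: y = z − H·x̄ = [-19278/12961, 159988/12961]
step 1: S = H·P̄·Hᵀ + R = [3237348/12961 -5335113/12961; -5335113/12961 9811697/12961]
step 1: K = P̄·Hᵀ·S⁻¹ = [-1032275/36377781 35482882/84881489; -14869411/36377781 -14184699/84881489; 21430994/36377781 25537121/84881489]
step 1: x' = x̄ + K·y = [-73377613/84881489, -56458895/84881489, 173818525/84881489]
step 1: P' = (I − K·H)·P̄ = [4273691176/254644467 -2122393738/254644467 -823978954/254644467; -2122393738/254644467 1269368623/254644467 111955561/254644467; -823978954/254644467 111955561/254644467 847574020/254644467]
step 2: x̄ = F·x = [-798047309/84881489, -217800542/84881489, 217800542/84881489]
step 2: P̄ = F·P·Fᵀ + Q = [49295569699/254644467 2068469344/254644467 -2068469344/254644467; 2068469344/254644467 2859052699/254644467 -1585830364/254644467; -2068469344/254644467 -1585830364/254644467 3113697166/254644467]
step 2: y = z − H·x̄ = [-979003926/84881489, 22454723/1102357]
step 2: S = H·P̄·Hᵀ + R = [23341411913/84881489 -518374376/1102357; -518374376/1102357 977860074/1102357]
step 2: K = P̄·Hᵀ·S⁻¹ = [-10606777913/967840393865 425668123333/967840393865; -403321582278/967840393865 -345838469429/1935680787730; 113139123528/193568078773 57690832156/193568078773]
step 2: x' = x̄ + K·y = [-306454804236/967840393865, -2707833522167/1935680787730, 366909490026/193568078773]
step 2: P' = (I − K·H)·P̄ = [50610682558162/2903521181595 -25241700611603/2903521181595 -1911124143152/580704236319; -25241700611603/2903521181595 30081559598939/5807042363190 276727330408/580704236319; -1911124143152/580704236319 276727330408/580704236319 1928714388710/580704236319]

step 0: x' = [-21348/12961, 833/12961, 5140/12961], P' = [169924/12961 -85040/12961 -31534/12961; -85040/12961 54220/12961 -665/12961; -31534/12961 -665/12961 43384/12961]
step 1: x' = [-73377613/84881489, -56458895/84881489, 173818525/84881489], P' = [4273691176/254644467 -2122393738/254644467 -823978954/254644467; -2122393738/254644467 1269368623/254644467 111955561/254644467; -823978954/254644467 111955561/254644467 847574020/254644467]
step 2: x' = [-306454804236/967840393865, -2707833522167/1935680787730, 366909490026/193568078773], P' = [50610682558162/2903521181595 -25241700611603/2903521181595 -1911124143152/580704236319; -25241700611603/2903521181595 30081559598939/5807042363190 276727330408/580704236319; -1911124143152/580704236319 276727330408/580704236319 1928714388710/580704236319]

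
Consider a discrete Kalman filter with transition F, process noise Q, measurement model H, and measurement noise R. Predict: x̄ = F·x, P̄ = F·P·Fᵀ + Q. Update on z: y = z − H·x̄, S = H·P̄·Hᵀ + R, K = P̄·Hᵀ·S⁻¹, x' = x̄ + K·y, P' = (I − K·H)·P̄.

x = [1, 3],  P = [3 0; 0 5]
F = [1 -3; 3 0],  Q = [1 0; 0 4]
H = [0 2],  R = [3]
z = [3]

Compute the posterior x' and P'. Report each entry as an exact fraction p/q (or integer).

x' = [-1070/127, 195/127]
P' = [5899/127 27/127; 27/127 93/127]

x̄ = F·x = [-8, 3]
P̄ = F·P·Fᵀ + Q = [49 9; 9 31]
y = z − H·x̄ = [-3]
S = H·P̄·Hᵀ + R = [127]
K = P̄·Hᵀ·S⁻¹ = [18/127; 62/127]
x' = x̄ + K·y = [-1070/127, 195/127]
P' = (I − K·H)·P̄ = [5899/127 27/127; 27/127 93/127]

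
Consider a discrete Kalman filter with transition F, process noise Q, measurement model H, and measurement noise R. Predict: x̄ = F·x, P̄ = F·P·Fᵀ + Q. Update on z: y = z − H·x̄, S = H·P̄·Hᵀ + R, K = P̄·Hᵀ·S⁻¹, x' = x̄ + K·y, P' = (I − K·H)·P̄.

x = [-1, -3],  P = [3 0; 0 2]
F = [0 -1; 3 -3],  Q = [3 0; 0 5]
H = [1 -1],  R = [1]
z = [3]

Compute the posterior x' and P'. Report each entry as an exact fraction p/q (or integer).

x̄ = F·x = [3, 6]
P̄ = F·P·Fᵀ + Q = [5 6; 6 50]
y = z − H·x̄ = [6]
S = H·P̄·Hᵀ + R = [44]
K = P̄·Hᵀ·S⁻¹ = [-1/44; -1]
x' = x̄ + K·y = [63/22, 0]
P' = (I − K·H)·P̄ = [219/44 5; 5 6]

x' = [63/22, 0]
P' = [219/44 5; 5 6]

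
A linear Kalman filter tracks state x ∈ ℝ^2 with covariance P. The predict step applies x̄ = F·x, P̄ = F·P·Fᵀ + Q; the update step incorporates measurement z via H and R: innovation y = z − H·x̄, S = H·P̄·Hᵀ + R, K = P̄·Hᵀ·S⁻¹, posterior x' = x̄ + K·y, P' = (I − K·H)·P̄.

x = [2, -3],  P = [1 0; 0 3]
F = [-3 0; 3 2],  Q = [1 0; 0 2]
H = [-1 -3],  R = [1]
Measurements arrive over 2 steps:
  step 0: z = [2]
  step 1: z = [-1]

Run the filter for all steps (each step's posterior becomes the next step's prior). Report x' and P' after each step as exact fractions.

step 0: x̄ = F·x = [-6, 0]
step 0: P̄ = F·P·Fᵀ + Q = [10 -9; -9 23]
step 0: y = z − H·x̄ = [-4]
step 0: S = H·P̄·Hᵀ + R = [164]
step 0: K = P̄·Hᵀ·S⁻¹ = [17/164; -15/41]
step 0: x' = x̄ + K·y = [-263/41, 60/41]
step 0: P' = (I − K·H)·P̄ = [1351/164 -114/41; -114/41 43/41]
step 1: x̄ = F·x = [789/41, -669/41]
step 1: P̄ = F·P·Fᵀ + Q = [12323/164 -9423/164; -9423/164 7703/164]
step 1: y = z − H·x̄ = [-1259/41]
step 1: S = H·P̄·Hᵀ + R = [6319/41]
step 1: K = P̄·Hᵀ·S⁻¹ = [7973/12638; -6843/12638]
step 1: x' = x̄ + K·y = [-1625/12638, 3915/12638]
step 1: P' = (I − K·H)·P̄ = [87197/6319 -60789/12638; -60789/12638 11272/6319]

step 0: x' = [-263/41, 60/41], P' = [1351/164 -114/41; -114/41 43/41]
step 1: x' = [-1625/12638, 3915/12638], P' = [87197/6319 -60789/12638; -60789/12638 11272/6319]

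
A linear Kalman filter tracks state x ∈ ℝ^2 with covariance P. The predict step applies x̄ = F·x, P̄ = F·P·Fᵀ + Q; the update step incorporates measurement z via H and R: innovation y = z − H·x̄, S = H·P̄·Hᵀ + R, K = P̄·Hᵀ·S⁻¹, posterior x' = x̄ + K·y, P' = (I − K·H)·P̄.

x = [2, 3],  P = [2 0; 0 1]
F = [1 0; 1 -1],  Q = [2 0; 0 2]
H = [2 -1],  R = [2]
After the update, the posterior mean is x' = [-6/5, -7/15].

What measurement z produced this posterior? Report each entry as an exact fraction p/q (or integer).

x̄ = F·x = [2, -1]
P̄ = F·P·Fᵀ + Q = [4 2; 2 5]
S = H·P̄·Hᵀ + R = [15]
K = P̄·Hᵀ·S⁻¹ = [2/5; -1/15]
x' − x̄ = [-16/5, 8/15] = K·y
y = (KᵀK)⁻¹·Kᵀ·(x' − x̄) = [-8]
z = y + H·x̄ = [-8] + [5] = [-3]

z = [-3]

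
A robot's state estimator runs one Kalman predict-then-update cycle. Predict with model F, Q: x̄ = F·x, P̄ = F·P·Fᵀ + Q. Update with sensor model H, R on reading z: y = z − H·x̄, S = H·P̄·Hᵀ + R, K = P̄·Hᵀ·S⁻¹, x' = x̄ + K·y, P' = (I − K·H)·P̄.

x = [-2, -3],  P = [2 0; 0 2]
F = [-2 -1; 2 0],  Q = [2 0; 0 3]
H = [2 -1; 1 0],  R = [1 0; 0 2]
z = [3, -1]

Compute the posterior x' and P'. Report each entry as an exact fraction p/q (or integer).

x̄ = F·x = [7, -4]
P̄ = F·P·Fᵀ + Q = [12 -8; -8 11]
y = z − H·x̄ = [-15, -8]
S = H·P̄·Hᵀ + R = [92 32; 32 14]
K = P̄·Hᵀ·S⁻¹ = [8/33 10/33; -61/132 16/33]
x' = x̄ + K·y = [31/33, -125/132]
P' = (I − K·H)·P̄ = [20/33 32/33; 32/33 317/132]

x' = [31/33, -125/132]
P' = [20/33 32/33; 32/33 317/132]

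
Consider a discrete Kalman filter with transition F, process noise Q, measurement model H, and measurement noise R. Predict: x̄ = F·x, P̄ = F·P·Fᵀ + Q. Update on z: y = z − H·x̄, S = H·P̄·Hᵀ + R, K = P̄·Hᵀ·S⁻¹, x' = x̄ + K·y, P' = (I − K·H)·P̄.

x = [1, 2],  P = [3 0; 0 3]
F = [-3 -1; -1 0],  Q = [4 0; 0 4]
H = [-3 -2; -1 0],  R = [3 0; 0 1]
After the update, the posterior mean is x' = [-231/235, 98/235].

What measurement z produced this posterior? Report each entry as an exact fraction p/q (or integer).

z = [2, 1]

x̄ = F·x = [-5, -1]
P̄ = F·P·Fᵀ + Q = [34 9; 9 7]
S = H·P̄·Hᵀ + R = [445 120; 120 35]
K = P̄·Hᵀ·S⁻¹ = [-24/235 -146/235; -71/235 183/235]
x' − x̄ = [944/235, 333/235] = K·y
y = (KᵀK)⁻¹·Kᵀ·(x' − x̄) = [-15, -4]
z = y + H·x̄ = [-15, -4] + [17, 5] = [2, 1]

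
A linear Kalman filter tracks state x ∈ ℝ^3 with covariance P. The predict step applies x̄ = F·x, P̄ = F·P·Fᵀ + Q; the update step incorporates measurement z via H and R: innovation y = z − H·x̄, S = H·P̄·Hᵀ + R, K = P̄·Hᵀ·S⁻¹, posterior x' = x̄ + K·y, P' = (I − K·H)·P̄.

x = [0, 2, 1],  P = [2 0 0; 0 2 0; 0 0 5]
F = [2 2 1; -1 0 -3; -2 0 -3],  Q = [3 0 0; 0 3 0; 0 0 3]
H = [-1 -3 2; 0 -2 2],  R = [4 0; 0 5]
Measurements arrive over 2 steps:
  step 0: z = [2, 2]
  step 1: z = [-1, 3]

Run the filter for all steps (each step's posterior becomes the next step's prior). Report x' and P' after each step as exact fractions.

step 0: x' = [181/41, -883/205, -683/205], P' = [7191/328 -7265/328 -920/41; -7265/328 46883/1640 6236/205; -920/41 6236/205 6796/205]
step 1: x' = [-3041801/1501845, 3948536/1501845, 4442041/1501845], P' = [302989253/4505535 -322446203/4505535 -327016678/4505535; -322446203/4505535 358451813/4505535 366484888/4505535; -327016678/4505535 366484888/4505535 377583413/4505535]

step 0: x̄ = F·x = [5, -3, -3]
step 0: P̄ = F·P·Fᵀ + Q = [24 -19 -23; -19 50 49; -23 49 56]
step 0: y = z − H·x̄ = [4, 2]
step 0: S = H·P̄·Hᵀ + R = [92 42; 42 37]
step 0: K = P̄·Hᵀ·S⁻¹ = [-29/328 -19/164; -1137/1640 601/820; -129/205 224/205]
step 0: x' = x̄ + K·y = [181/41, -883/205, -683/205]
step 0: P' = (I − K·H)·P̄ = [7191/328 -7265/328 -920/41; -7265/328 46883/1640 6236/205; -920/41 6236/205 6796/205]
step 1: x̄ = F·x = [-639/205, 1144/205, 239/205]
step 1: P̄ = F·P·Fᵀ + Q = [19049/205 -51023/410 -20819/205; -51023/410 309387/1640 115011/820; -20819/205 115011/820 49113/410]
step 1: y = z − H·x̄ = [422/41, 485/41]
step 1: S = H·P̄·Hᵀ + R = [82127/328 26683/164; 26683/164 9569/82]
step 1: K = P̄·Hᵀ·S⁻¹ = [515800/901107 -365638/901107; -996973/901107 642646/901107; -863558/901107 887882/901107]
step 1: x' = x̄ + K·y = [-3041801/1501845, 3948536/1501845, 4442041/1501845]
step 1: P' = (I − K·H)·P̄ = [302989253/4505535 -322446203/4505535 -327016678/4505535; -322446203/4505535 358451813/4505535 366484888/4505535; -327016678/4505535 366484888/4505535 377583413/4505535]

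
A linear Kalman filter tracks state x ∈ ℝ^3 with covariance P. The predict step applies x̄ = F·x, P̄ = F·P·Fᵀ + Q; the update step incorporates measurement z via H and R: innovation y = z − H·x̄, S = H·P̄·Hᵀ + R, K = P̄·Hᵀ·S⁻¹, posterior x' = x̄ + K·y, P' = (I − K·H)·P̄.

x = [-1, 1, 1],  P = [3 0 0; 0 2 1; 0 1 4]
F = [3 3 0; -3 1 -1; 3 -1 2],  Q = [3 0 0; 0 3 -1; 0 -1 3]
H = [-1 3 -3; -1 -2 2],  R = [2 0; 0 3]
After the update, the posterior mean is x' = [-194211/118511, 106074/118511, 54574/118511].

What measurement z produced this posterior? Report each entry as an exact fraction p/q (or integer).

z = [3, 1]

x̄ = F·x = [0, 3, -2]
P̄ = F·P·Fᵀ + Q = [48 -24 27; -24 34 -35; 27 -35 44]
S = H·P̄·Hᵀ + R = [1688 -789; -789 439]
K = P̄·Hᵀ·S⁻¹ = [-45633/118511 -67437/118511; 11463/118511 -10173/118511; -12537/118511 12832/118511]
x' − x̄ = [-194211/118511, -249459/118511, 291596/118511] = K·y
y = (KᵀK)⁻¹·Kᵀ·(x' − x̄) = [-12, 11]
z = y + H·x̄ = [-12, 11] + [15, -10] = [3, 1]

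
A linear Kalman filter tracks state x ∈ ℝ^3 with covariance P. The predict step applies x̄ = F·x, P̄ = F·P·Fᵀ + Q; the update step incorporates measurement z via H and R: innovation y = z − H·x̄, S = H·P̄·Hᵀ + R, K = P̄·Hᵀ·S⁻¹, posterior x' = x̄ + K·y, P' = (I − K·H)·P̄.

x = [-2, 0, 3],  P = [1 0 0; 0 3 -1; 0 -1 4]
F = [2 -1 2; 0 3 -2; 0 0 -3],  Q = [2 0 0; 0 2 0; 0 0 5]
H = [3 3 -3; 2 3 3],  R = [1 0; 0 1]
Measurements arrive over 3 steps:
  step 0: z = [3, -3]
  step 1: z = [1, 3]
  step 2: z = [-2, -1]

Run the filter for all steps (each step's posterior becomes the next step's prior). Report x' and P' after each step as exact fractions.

step 0: x̄ = F·x = [2, -6, -9]
step 0: P̄ = F·P·Fᵀ + Q = [29 -33 -27; -33 57 33; -27 33 41]
step 0: y = z − H·x̄ = [-12, 38]
step 0: S = H·P̄·Hᵀ + R = [442 -258; -258 873]
step 0: K = P̄·Hᵀ·S⁻¹ = [9587/106434 -18061/159651; 3229/35478 13867/53217; -5369/35478 7861/53217]
step 0: x' = x̄ + K·y = [-539582/159651, 149522/53217, -83593/53217]
step 0: P' = (I − K·H)·P̄ = [2868365/319302 -797177/106434 155749/106434; -797177/106434 223517/35478 -43285/35478; 155749/106434 -43285/35478 10421/35478]
step 1: x̄ = F·x = [-2029288/159651, 615752/53217, 83593/17739]
step 1: P̄ = F·P·Fᵀ + Q = [29361233/319302 -8581603/106434 -503879/35478; -8581603/106434 2643713/35478 150697/11826; -503879/35478 150697/11826 30131/3942]
step 1: y = z − H·x̄ = [987586/53217, -3261250/159651]
step 1: S = H·P̄·Hᵀ + R = [5073305/35478 -5239036/53217; -5239036/53217 31876294/159651]
step 1: K = P̄·Hᵀ·S⁻¹ = [860381409/3010969201 -2185227725/6021938402; -223088541/3010969201 2811830511/6021938402; -355738101/3010969201 318540429/3010969201]
step 1: x' = x̄ + K·y = [14188409/3010969201, 1979520553/3010969201, 1080216579/3010969201]
step 1: P' = (I − K·H)·P̄ = [202158783263/6021938402 -168543063537/6021938402 16521066060/3010969201; -168543063537/6021938402 140846828519/6021938402 -13773754662/3010969201; 16521066060/3010969201 -13773754662/3010969201 2865890765/3010969201]
step 2: x̄ = F·x = [209289423/3010969201, 3778128501/3010969201, -3240649737/3010969201]
step 2: P̄ = F·P·Fᵀ + Q = [2033152312899/6021938402 -1809274595971/6021938402 -157643004936/3010969201; -1809274595971/6021938402 1633162571483/6021938402 141159136548/3010969201; -157643004936/3010969201 141159136548/3010969201 40847862890/3010969201]
step 2: y = z − H·x̄ = [-27706141385/3010969201, -5041984339/3010969201]
step 2: S = H·P̄·Hᵀ + R = [882296982175/3010969201 -961430740230/3010969201; -961430740230/3010969201 3159357510977/6021938402]
step 2: K = P̄·Hᵀ·S⁻¹ = [2033371805514/5668929463985 -580527287247/1133785892797; -42078057498102/311791120519175 36877622834633/62358224103835; -3010896593718/28344647319925 461528436492/5668929463985]
step 2: x' = x̄ + K·y = [-2691186099714/1133785892797, 93931584860602/62358224103835, -1333115124447/5668929463985]
step 2: P' = (I − K·H)·P̄ = [51125032434813/1133785892797 -213165845916841/5668929463985 41781525655386/5668929463985; -213165845916841/5668929463985 9793819613967723/311791120519175 -174206899299318/28344647319925; 41781525655386/5668929463985 -174206899299318/28344647319925 35704361175518/28344647319925]

step 0: x' = [-539582/159651, 149522/53217, -83593/53217], P' = [2868365/319302 -797177/106434 155749/106434; -797177/106434 223517/35478 -43285/35478; 155749/106434 -43285/35478 10421/35478]
step 1: x' = [14188409/3010969201, 1979520553/3010969201, 1080216579/3010969201], P' = [202158783263/6021938402 -168543063537/6021938402 16521066060/3010969201; -168543063537/6021938402 140846828519/6021938402 -13773754662/3010969201; 16521066060/3010969201 -13773754662/3010969201 2865890765/3010969201]
step 2: x' = [-2691186099714/1133785892797, 93931584860602/62358224103835, -1333115124447/5668929463985], P' = [51125032434813/1133785892797 -213165845916841/5668929463985 41781525655386/5668929463985; -213165845916841/5668929463985 9793819613967723/311791120519175 -174206899299318/28344647319925; 41781525655386/5668929463985 -174206899299318/28344647319925 35704361175518/28344647319925]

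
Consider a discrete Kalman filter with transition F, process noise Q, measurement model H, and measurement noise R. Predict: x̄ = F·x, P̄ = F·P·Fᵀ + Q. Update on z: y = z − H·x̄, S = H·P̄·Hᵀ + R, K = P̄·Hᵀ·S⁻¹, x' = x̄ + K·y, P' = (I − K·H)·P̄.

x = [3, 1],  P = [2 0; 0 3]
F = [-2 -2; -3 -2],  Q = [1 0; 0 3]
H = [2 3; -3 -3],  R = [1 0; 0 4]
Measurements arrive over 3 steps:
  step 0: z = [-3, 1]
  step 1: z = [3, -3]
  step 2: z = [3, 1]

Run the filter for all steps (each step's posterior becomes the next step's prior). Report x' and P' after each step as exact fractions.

step 0: x' = [1858/4651, -5411/4651], P' = [5349/4651 -3765/4651; -3765/4651 3057/4651]
step 1: x' = [459067/469591, 680624/2347955], P' = [380258/469591 -268734/469591; -268734/469591 1154718/2347955]
step 2: x' = [-35240462/27156869, 1610722067/1004804153], P' = [21987399/27156869 -15541047/27156869; -15541047/27156869 494069703/1004804153]

step 0: x̄ = F·x = [-8, -11]
step 0: P̄ = F·P·Fᵀ + Q = [21 24; 24 33]
step 0: y = z − H·x̄ = [46, -56]
step 0: S = H·P̄·Hᵀ + R = [670 -783; -783 922]
step 0: K = P̄·Hᵀ·S⁻¹ = [-597/4651 -1188/4651; 1641/4651 531/4651]
step 0: x' = x̄ + K·y = [1858/4651, -5411/4651]
step 0: P' = (I − K·H)·P̄ = [5349/4651 -3765/4651; -3765/4651 3057/4651]
step 1: x̄ = F·x = [7106/4651, 5248/4651]
step 1: P̄ = F·P·Fᵀ + Q = [8155/4651 6672/4651; 6672/4651 29142/4651]
step 1: y = z − H·x̄ = [-16003/4651, 23109/4651]
step 1: S = H·P̄·Hᵀ + R = [379613/4651 -411288/4651; -411288/4651 474373/4651]
step 1: K = P̄·Hᵀ·S⁻¹ = [-45686/469591 -83643/469591; 776814/2347955 141714/2347955]
step 1: x' = x̄ + K·y = [459067/469591, 680624/2347955]
step 1: P' = (I − K·H)·P̄ = [380258/469591 -268734/469591; -268734/469591 1154718/2347955]
step 2: x̄ = F·x = [-5951918/2347955, -8247253/2347955]
step 2: P̄ = F·P·Fᵀ + Q = [3822627/2347955 2589912/2347955; 2589912/2347955 12650307/2347955]
step 2: y = z − H·x̄ = [8737892/469591, -40249558/2347955]
step 2: S = H·P̄·Hᵀ + R = [32514034/469591 -35127441/469591; -35127441/469591 204266642/2347955]
step 2: K = P̄·Hᵀ·S⁻¹ = [-2648343/27156869 -4834764/27156869; 332171631/1004804153 60711777/1004804153]
step 2: x' = x̄ + K·y = [-35240462/27156869, 1610722067/1004804153]
step 2: P' = (I − K·H)·P̄ = [21987399/27156869 -15541047/27156869; -15541047/27156869 494069703/1004804153]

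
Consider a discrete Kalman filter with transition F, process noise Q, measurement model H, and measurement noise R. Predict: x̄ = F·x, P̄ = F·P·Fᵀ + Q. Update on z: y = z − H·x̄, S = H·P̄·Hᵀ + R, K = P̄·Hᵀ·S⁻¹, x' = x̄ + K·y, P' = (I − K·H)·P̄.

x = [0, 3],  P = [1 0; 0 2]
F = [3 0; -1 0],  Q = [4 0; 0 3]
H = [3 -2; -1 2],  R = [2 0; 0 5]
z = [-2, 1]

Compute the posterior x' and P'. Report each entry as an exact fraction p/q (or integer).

x̄ = F·x = [0, 0]
P̄ = F·P·Fᵀ + Q = [13 -3; -3 4]
y = z − H·x̄ = [-2, 1]
S = H·P̄·Hᵀ + R = [171 -79; -79 46]
K = P̄·Hᵀ·S⁻¹ = [569/1625 306/1625; 87/1625 538/1625]
x' = x̄ + K·y = [-64/125, 28/125]
P' = (I − K·H)·P̄ = [1334/1625 1432/1625; 1432/1625 2061/1625]

x' = [-64/125, 28/125]
P' = [1334/1625 1432/1625; 1432/1625 2061/1625]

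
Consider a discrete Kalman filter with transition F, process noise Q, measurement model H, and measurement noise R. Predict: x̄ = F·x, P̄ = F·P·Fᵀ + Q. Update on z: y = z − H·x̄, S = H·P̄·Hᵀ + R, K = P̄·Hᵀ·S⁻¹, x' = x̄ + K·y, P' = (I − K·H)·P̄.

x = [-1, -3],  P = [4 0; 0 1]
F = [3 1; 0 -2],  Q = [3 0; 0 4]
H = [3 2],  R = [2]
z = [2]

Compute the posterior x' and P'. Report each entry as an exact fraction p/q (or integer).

x̄ = F·x = [-6, 6]
P̄ = F·P·Fᵀ + Q = [40 -2; -2 8]
y = z − H·x̄ = [8]
S = H·P̄·Hᵀ + R = [370]
K = P̄·Hᵀ·S⁻¹ = [58/185; 1/37]
x' = x̄ + K·y = [-646/185, 230/37]
P' = (I − K·H)·P̄ = [672/185 -190/37; -190/37 286/37]

x' = [-646/185, 230/37]
P' = [672/185 -190/37; -190/37 286/37]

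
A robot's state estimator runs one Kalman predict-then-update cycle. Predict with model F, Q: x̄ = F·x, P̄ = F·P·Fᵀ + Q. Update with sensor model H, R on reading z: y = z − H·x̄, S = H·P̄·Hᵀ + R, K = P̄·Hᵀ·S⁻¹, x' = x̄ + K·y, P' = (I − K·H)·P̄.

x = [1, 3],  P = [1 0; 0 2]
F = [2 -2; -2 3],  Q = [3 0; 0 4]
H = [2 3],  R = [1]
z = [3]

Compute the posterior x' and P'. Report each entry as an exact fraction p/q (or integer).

x' = [-232/103, 261/103]
P' = [1221/103 -820/103; -820/103 562/103]

x̄ = F·x = [-4, 7]
P̄ = F·P·Fᵀ + Q = [15 -16; -16 26]
y = z − H·x̄ = [-10]
S = H·P̄·Hᵀ + R = [103]
K = P̄·Hᵀ·S⁻¹ = [-18/103; 46/103]
x' = x̄ + K·y = [-232/103, 261/103]
P' = (I − K·H)·P̄ = [1221/103 -820/103; -820/103 562/103]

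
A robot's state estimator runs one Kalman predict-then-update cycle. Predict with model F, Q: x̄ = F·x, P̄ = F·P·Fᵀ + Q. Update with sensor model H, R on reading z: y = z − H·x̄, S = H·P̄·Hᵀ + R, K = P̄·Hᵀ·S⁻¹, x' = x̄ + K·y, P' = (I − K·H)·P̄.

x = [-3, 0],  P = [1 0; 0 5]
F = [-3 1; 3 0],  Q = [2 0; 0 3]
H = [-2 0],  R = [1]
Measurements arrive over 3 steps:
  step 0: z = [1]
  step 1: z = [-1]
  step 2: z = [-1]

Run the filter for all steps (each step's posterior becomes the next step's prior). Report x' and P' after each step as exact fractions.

step 0: x' = [-23/65, -243/65], P' = [16/65 -9/65; -9/65 456/65]
step 1: x' = [1394/3201, -1857/1067], P' = [784/3201 -57/1067; -57/1067 4965/1067]
step 2: x' = [1815/4471, 1864/4471], P' = [9793/40239 -841/13413; -841/13413 20617/4471]

step 0: x̄ = F·x = [9, -9]
step 0: P̄ = F·P·Fᵀ + Q = [16 -9; -9 12]
step 0: y = z − H·x̄ = [19]
step 0: S = H·P̄·Hᵀ + R = [65]
step 0: K = P̄·Hᵀ·S⁻¹ = [-32/65; 18/65]
step 0: x' = x̄ + K·y = [-23/65, -243/65]
step 0: P' = (I − K·H)·P̄ = [16/65 -9/65; -9/65 456/65]
step 1: x̄ = F·x = [-174/65, -69/65]
step 1: P̄ = F·P·Fᵀ + Q = [784/65 -171/65; -171/65 339/65]
step 1: y = z − H·x̄ = [-413/65]
step 1: S = H·P̄·Hᵀ + R = [3201/65]
step 1: K = P̄·Hᵀ·S⁻¹ = [-1568/3201; 114/1067]
step 1: x' = x̄ + K·y = [1394/3201, -1857/1067]
step 1: P' = (I − K·H)·P̄ = [784/3201 -57/1067; -57/1067 4965/1067]
step 2: x̄ = F·x = [-3251/1067, 1394/1067]
step 2: P̄ = F·P·Fᵀ + Q = [9793/1067 -2523/1067; -2523/1067 5553/1067]
step 2: y = z − H·x̄ = [-7569/1067]
step 2: S = H·P̄·Hᵀ + R = [40239/1067]
step 2: K = P̄·Hᵀ·S⁻¹ = [-19586/40239; 1682/13413]
step 2: x' = x̄ + K·y = [1815/4471, 1864/4471]
step 2: P' = (I − K·H)·P̄ = [9793/40239 -841/13413; -841/13413 20617/4471]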